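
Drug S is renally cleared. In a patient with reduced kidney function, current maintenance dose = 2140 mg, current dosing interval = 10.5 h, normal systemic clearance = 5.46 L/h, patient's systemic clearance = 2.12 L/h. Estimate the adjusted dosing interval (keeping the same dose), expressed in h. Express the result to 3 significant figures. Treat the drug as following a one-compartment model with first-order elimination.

27.0 h

To keep the same average steady-state level, dosing rate must scale with clearance.
CL ratio = 2.12 / 5.46 = 0.3883
New interval (same dose) = 10.5 / 0.3883 = 27.04 h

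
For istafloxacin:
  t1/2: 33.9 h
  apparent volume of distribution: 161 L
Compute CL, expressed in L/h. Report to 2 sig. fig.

k = ln2 / t½ = 0.693147 / 33.9 = 0.02045 h⁻¹
CL = k × Vd = 0.02045 × 161 = 3.292 L/h

3.3 L/h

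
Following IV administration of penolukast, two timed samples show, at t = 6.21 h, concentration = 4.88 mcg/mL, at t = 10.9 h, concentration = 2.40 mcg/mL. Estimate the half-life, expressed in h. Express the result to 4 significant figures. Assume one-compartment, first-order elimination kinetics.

4.581 h

k = ln(C₁/C₂) / (t₂ − t₁) = ln(4.88/2.40) / (10.9 − 6.21)
  = 0.7097 / 4.690 = 0.1513 h⁻¹
t½ = ln2 / k = 0.693147 / 0.1513 = 4.581 h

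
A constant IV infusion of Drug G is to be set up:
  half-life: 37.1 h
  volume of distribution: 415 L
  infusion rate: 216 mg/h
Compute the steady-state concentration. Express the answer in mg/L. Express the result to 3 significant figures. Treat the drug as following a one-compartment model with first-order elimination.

k = ln2 / t½ = 0.693147 / 37.1 = 0.01868 h⁻¹
CL = k × Vd = 0.01868 × 415 = 7.752 L/h
At steady state Css = R₀ / CL = 216 / 7.752 = 27.86 mg/L

27.9 mg/L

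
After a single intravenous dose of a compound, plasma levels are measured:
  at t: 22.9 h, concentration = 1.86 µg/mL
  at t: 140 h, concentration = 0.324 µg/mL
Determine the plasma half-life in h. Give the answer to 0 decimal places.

46 h

k = ln(C₁/C₂) / (t₂ − t₁) = ln(1.86/0.324) / (140 − 22.9)
  = 1.748 / 117.1 = 0.01493 h⁻¹
t½ = ln2 / k = 0.693147 / 0.01493 = 46.43 h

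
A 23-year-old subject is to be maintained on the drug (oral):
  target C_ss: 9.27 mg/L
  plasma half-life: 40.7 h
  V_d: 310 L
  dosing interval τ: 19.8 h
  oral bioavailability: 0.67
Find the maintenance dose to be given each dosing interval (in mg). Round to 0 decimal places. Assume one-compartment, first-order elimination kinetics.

1446 mg

k = ln2 / t½ = 0.693147 / 40.7 = 0.01703 h⁻¹
CL = k × Vd = 0.01703 × 310 = 5.279 L/h
At steady state, F × (Dose/τ) = Css × CL.
Dose = Css × CL × τ / F = 9.27 × 5.279 × 19.8 / 0.67 = 1446 mg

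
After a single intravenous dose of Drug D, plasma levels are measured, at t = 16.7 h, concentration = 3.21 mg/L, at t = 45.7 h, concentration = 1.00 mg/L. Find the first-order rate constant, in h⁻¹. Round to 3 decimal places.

k = ln(C₁/C₂) / (t₂ − t₁) = ln(3.21/1.00) / (45.7 − 16.7)
  = 1.166 / 29.00 = 0.04021 h⁻¹

0.040 h⁻¹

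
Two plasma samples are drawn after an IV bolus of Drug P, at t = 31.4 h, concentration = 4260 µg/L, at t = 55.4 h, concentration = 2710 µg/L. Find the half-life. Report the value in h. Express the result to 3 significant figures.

36.8 h

k = ln(C₁/C₂) / (t₂ − t₁) = ln(4260/2710) / (55.4 − 31.4)
  = 0.4523 / 24.00 = 0.01885 h⁻¹
t½ = ln2 / k = 0.693147 / 0.01885 = 36.77 h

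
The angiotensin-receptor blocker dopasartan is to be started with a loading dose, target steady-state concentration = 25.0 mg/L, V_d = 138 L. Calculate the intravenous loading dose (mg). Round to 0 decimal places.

3450 mg

LD = Css × Vd = 25.0 × 138 = 3450 mg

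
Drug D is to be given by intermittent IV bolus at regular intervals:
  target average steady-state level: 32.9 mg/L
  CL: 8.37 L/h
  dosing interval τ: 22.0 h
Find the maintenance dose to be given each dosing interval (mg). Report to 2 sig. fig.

At steady state, Dose/τ = Css × CL.
Dose = Css × CL × τ = 32.9 × 8.370 × 22.0 = 6058 mg

6100 mg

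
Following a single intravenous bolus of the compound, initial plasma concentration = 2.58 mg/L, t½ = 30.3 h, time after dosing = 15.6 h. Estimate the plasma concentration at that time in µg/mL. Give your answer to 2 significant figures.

1.8 µg/mL

k = ln2 / t½ = 0.693147 / 30.3 = 0.02288 h⁻¹
C = C₀ · e^(−k·t) = 2.580 × e^(−0.02288 × 15.6)
  = 2.580 × 0.6998 = 1.805 mg/L
(1.805 mg/L = 1.805 µg/mL)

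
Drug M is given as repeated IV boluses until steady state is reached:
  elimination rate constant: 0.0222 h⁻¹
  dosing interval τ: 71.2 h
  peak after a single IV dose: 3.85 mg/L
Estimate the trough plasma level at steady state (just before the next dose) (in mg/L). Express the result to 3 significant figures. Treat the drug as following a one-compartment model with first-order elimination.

0.998 mg/L

e^(−kτ) = e^(−0.02220 × 71.2) = 0.2058
Accumulation ratio R = 1 / (1 − e^(−kτ)) = 1 / (1 − 0.2058) = 1.259
Steady-state trough = C₀ × R × e^(−kτ) = 3.85 × 1.259 × 0.2058 = 0.9975 mg/L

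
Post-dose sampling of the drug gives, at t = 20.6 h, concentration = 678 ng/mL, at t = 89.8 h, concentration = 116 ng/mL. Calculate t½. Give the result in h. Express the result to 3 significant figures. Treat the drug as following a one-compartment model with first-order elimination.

k = ln(C₁/C₂) / (t₂ − t₁) = ln(678/116) / (89.8 − 20.6)
  = 1.766 / 69.20 = 0.02552 h⁻¹
t½ = ln2 / k = 0.693147 / 0.02552 = 27.16 h

27.2 h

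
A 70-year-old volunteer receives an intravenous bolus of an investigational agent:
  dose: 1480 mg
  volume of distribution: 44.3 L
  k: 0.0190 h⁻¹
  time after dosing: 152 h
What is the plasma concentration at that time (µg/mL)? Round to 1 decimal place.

1.9 µg/mL

C₀ = Dose / Vd = 1480 / 44.3 = 33.41 mg/L
C = C₀ · e^(−k·t) = 33.41 × e^(−0.01900 × 152)
  = 33.41 × 0.05569 = 1.861 mg/L
(1.861 mg/L = 1.861 µg/mL)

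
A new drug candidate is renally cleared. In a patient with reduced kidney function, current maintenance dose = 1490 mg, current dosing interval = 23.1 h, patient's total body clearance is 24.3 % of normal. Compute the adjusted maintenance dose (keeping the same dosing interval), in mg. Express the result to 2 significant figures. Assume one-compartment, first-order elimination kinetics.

To keep the same average steady-state level, dosing rate must scale with clearance.
CL ratio = 24.3 / 100 = 0.2430
New dose (same interval) = 1490 × 0.2430 = 362.1 mg

360 mg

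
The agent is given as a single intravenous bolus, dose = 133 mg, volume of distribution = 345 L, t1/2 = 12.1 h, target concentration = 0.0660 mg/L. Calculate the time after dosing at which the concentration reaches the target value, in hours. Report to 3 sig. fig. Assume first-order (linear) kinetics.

30.8 h

C₀ = Dose / Vd = 133.0 / 345 = 0.3855 mg/L
k = ln2 / t½ = 0.693147 / 12.1 = 0.05728 h⁻¹
t = ln(C₀ / C) / k = ln(0.3855 / 0.0660) / 0.05728
  = ln(5.841) / 0.05728 = 1.765 / 0.05728 = 30.81 h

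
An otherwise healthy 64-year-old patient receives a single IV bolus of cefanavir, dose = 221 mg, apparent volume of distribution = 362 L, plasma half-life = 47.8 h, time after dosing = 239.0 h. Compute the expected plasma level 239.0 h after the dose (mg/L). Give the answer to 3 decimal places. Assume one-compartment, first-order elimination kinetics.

0.019 mg/L

C₀ = Dose / Vd = 221.0 / 362 = 0.6105 mg/L
k = ln2 / t½ = 0.693147 / 47.8 = 0.01450 h⁻¹
t / t½ = 239.0 / 47.8 = 5 half-lives
C = C₀ × (1/2)^5 = 0.6105 × 0.03125 = 0.01908 mg/L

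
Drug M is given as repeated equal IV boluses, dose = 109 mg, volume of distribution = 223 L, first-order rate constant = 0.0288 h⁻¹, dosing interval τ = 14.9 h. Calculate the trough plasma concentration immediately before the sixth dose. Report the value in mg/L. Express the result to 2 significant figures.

0.81 mg/L

C₀ per dose = Dose / Vd = 109 / 223 = 0.4888 mg/L
Fraction remaining after one interval: r = e^(−kτ) = e^(−0.02880 × 14.9) = 0.6511
Before dose 6, 5 doses have been given (aged 1τ, 2τ, 3τ, 4τ, 5τ).
C_trough = C₀ × (r + r² + … + r^5) = C₀ × r(1−r^5)/(1−r)
        = 0.4888 × 0.6511 × (1 − 0.1170) / (1 − 0.6511) = 0.8055 mg/L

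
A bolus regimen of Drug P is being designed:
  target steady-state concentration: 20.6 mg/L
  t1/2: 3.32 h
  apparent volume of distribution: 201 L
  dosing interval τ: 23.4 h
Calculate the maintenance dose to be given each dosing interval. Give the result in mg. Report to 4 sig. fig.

20230 mg

k = ln2 / t½ = 0.693147 / 3.32 = 0.2088 h⁻¹
CL = k × Vd = 0.2088 × 201 = 41.97 L/h
At steady state, Dose/τ = Css × CL.
Dose = Css × CL × τ = 20.6 × 41.97 × 23.4 = 20230 mg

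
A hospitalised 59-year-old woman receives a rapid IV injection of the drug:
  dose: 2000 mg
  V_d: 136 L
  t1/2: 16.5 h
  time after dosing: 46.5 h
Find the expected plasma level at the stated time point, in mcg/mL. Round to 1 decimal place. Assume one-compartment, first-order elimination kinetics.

2.1 mcg/mL

C₀ = Dose / Vd = 2000 / 136 = 14.71 mg/L
k = ln2 / t½ = 0.693147 / 16.5 = 0.04201 h⁻¹
C = C₀ · e^(−k·t) = 14.71 × e^(−0.04201 × 46.5)
  = 14.71 × 0.1418 = 2.086 mg/L
(2.086 mg/L = 2.086 mcg/mL)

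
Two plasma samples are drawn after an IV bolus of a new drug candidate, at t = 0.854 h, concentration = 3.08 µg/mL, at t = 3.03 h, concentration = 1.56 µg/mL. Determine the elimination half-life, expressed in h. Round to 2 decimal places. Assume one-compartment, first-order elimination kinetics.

2.22 h

k = ln(C₁/C₂) / (t₂ − t₁) = ln(3.08/1.56) / (3.03 − 0.854)
  = 0.6802 / 2.176 = 0.3126 h⁻¹
t½ = ln2 / k = 0.693147 / 0.3126 = 2.217 h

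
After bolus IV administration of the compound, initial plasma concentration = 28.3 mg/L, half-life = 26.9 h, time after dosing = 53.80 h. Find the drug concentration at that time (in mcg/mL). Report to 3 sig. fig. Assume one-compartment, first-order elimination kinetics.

k = ln2 / t½ = 0.693147 / 26.9 = 0.02577 h⁻¹
t / t½ = 53.80 / 26.9 = 2 half-lives
C = C₀ × (1/2)^2 = 28.30 × 0.2500 = 7.075 mg/L
(7.075 mg/L = 7.075 mcg/mL)

7.08 mcg/mL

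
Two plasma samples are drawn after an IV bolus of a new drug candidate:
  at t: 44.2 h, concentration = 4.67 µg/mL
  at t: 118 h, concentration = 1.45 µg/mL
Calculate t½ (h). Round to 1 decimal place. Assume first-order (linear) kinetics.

43.7 h

k = ln(C₁/C₂) / (t₂ − t₁) = ln(4.67/1.45) / (118 − 44.2)
  = 1.170 / 73.80 = 0.01585 h⁻¹
t½ = ln2 / k = 0.693147 / 0.01585 = 43.73 h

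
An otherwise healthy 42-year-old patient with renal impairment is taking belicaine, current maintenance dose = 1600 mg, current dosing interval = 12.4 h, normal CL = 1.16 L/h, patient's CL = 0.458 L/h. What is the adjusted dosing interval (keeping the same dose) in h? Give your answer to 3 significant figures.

31.4 h

To keep the same average steady-state level, dosing rate must scale with clearance.
CL ratio = 0.458 / 1.16 = 0.3948
New interval (same dose) = 12.4 / 0.3948 = 31.41 h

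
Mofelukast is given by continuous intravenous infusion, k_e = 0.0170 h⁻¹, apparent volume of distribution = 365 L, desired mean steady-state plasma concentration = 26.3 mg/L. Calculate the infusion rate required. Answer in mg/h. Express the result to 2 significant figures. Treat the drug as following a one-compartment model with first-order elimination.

160 mg/h

CL = k × Vd = 0.01700 × 365 = 6.205 L/h
At steady state, infusion rate R₀ = Css × CL = 26.3 × 6.205 = 163.2 mg/h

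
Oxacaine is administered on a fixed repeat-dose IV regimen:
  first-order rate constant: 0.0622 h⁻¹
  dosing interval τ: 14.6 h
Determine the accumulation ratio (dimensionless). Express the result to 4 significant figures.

1.676

e^(−kτ) = e^(−0.06220 × 14.6) = 0.4033
Accumulation ratio R = 1 / (1 − e^(−kτ)) = 1 / (1 − 0.4033) = 1.676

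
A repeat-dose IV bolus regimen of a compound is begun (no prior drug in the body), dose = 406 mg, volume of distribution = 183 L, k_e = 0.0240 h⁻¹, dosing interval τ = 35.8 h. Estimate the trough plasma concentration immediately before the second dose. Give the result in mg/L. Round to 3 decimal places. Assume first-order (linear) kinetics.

C₀ per dose = Dose / Vd = 406 / 183 = 2.219 mg/L
Fraction remaining after one interval: r = e^(−kτ) = e^(−0.02400 × 35.8) = 0.4235
Before dose 2, 1 dose has been given (aged 1τ).
C_trough = C₀ × r = 2.219 × 0.4235 = 0.9397 mg/L

0.940 mg/L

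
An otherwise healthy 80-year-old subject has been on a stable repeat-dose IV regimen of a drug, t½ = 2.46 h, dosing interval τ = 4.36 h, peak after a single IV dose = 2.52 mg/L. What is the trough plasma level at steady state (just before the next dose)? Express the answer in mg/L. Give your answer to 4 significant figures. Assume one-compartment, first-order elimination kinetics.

1.043 mg/L

k = ln2 / t½ = 0.693147 / 2.46 = 0.2818 h⁻¹
e^(−kτ) = e^(−0.2818 × 4.36) = 0.2927
Accumulation ratio R = 1 / (1 − e^(−kτ)) = 1 / (1 − 0.2927) = 1.414
Steady-state trough = C₀ × R × e^(−kτ) = 2.52 × 1.414 × 0.2927 = 1.043 mg/L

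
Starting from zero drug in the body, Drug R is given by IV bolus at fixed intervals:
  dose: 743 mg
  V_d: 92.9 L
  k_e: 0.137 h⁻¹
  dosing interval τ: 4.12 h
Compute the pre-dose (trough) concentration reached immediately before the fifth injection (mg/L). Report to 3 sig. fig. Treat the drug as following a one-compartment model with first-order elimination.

9.44 mg/L

C₀ per dose = Dose / Vd = 743 / 92.9 = 7.998 mg/L
Fraction remaining after one interval: r = e^(−kτ) = e^(−0.1370 × 4.12) = 0.5687
Before dose 5, 4 doses have been given (aged 1τ, 2τ, 3τ, 4τ).
C_trough = C₀ × (r + r² + … + r^4) = C₀ × r(1−r^4)/(1−r)
        = 7.998 × 0.5687 × (1 − 0.1046) / (1 − 0.5687) = 9.443 mg/L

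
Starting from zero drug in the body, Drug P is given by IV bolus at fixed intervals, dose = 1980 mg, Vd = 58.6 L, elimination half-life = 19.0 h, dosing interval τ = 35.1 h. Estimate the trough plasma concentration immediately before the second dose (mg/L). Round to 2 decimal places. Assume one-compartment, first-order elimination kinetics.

C₀ per dose = Dose / Vd = 1980 / 58.6 = 33.79 mg/L
k = ln2 / t½ = 0.693147 / 19.0 = 0.03648 h⁻¹
Fraction remaining after one interval: r = e^(−kτ) = e^(−0.03648 × 35.1) = 0.2779
Before dose 2, 1 dose has been given (aged 1τ).
C_trough = C₀ × r = 33.79 × 0.2779 = 9.390 mg/L

9.39 mg/L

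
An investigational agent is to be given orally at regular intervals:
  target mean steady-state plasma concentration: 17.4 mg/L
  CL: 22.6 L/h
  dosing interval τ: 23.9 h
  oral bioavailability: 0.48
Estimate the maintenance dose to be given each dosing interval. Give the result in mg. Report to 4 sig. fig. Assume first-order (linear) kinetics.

At steady state, F × (Dose/τ) = Css × CL.
Dose = Css × CL × τ / F = 17.4 × 22.60 × 23.9 / 0.48 = 19580 mg

19580 mg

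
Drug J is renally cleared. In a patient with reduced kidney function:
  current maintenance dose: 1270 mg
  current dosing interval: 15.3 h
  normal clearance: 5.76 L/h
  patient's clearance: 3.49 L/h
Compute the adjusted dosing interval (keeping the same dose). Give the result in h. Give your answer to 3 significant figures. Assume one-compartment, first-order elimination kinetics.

25.3 h

To keep the same average steady-state level, dosing rate must scale with clearance.
CL ratio = 3.49 / 5.76 = 0.6059
New interval (same dose) = 15.3 / 0.6059 = 25.25 h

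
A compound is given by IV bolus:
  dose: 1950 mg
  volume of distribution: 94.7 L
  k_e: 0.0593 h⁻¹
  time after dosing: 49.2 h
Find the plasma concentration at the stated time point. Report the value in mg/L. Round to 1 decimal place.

1.1 mg/L

C₀ = Dose / Vd = 1950 / 94.7 = 20.59 mg/L
C = C₀ · e^(−k·t) = 20.59 × e^(−0.05930 × 49.2)
  = 20.59 × 0.05407 = 1.113 mg/L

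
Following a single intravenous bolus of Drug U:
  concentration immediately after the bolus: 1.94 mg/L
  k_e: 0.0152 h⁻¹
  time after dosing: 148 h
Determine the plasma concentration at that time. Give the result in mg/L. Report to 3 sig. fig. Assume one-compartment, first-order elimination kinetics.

C = C₀ · e^(−k·t) = 1.940 × e^(−0.01520 × 148)
  = 1.940 × 0.1054 = 0.2045 mg/L

0.205 mg/L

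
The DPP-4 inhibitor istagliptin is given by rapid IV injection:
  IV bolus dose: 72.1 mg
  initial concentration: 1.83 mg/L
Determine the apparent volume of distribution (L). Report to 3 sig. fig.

39.4 L

Vd = Dose / C₀ = 72.10 / 1.83 = 39.40 L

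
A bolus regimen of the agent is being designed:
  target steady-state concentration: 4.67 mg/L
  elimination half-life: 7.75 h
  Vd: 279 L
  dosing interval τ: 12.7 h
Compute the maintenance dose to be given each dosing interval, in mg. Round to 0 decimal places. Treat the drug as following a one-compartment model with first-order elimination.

1480 mg

k = ln2 / t½ = 0.693147 / 7.75 = 0.08944 h⁻¹
CL = k × Vd = 0.08944 × 279 = 24.95 L/h
At steady state, Dose/τ = Css × CL.
Dose = Css × CL × τ = 4.67 × 24.95 × 12.7 = 1480 mg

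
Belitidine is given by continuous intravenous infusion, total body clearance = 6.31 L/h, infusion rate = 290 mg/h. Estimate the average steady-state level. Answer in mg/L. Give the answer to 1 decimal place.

At steady state Css = R₀ / CL = 290 / 6.310 = 45.96 mg/L

46.0 mg/L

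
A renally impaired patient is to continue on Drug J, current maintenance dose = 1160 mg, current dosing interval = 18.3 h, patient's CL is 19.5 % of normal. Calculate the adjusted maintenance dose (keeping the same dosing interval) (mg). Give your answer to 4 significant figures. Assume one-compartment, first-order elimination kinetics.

To keep the same average steady-state level, dosing rate must scale with clearance.
CL ratio = 19.5 / 100 = 0.1950
New dose (same interval) = 1160 × 0.1950 = 226.2 mg

226.2 mg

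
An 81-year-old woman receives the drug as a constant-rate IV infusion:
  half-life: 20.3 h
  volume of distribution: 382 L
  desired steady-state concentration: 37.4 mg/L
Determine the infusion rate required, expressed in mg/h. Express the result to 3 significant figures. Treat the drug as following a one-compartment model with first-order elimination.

488 mg/h

k = ln2 / t½ = 0.693147 / 20.3 = 0.03415 h⁻¹
CL = k × Vd = 0.03415 × 382 = 13.05 L/h
At steady state, infusion rate R₀ = Css × CL = 37.4 × 13.05 = 488.1 mg/h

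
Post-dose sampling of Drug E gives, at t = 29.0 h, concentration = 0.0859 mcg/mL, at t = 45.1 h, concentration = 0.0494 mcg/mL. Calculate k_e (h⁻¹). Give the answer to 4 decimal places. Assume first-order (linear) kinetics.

k = ln(C₁/C₂) / (t₂ − t₁) = ln(0.0859/0.0494) / (45.1 − 29.0)
  = 0.5532 / 16.10 = 0.03436 h⁻¹

0.0344 h⁻¹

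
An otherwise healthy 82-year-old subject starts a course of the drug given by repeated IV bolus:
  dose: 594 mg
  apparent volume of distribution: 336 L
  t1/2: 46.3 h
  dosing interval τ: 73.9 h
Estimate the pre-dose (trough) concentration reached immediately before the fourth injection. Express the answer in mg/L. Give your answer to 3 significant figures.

C₀ per dose = Dose / Vd = 594 / 336 = 1.768 mg/L
k = ln2 / t½ = 0.693147 / 46.3 = 0.01497 h⁻¹
Fraction remaining after one interval: r = e^(−kτ) = e^(−0.01497 × 73.9) = 0.3308
Before dose 4, 3 doses have been given (aged 1τ, 2τ, 3τ).
C_trough = C₀ × (r + r² + … + r^3) = C₀ × r(1−r^3)/(1−r)
        = 1.768 × 0.3308 × (1 − 0.03620) / (1 − 0.3308) = 0.8423 mg/L

0.842 mg/L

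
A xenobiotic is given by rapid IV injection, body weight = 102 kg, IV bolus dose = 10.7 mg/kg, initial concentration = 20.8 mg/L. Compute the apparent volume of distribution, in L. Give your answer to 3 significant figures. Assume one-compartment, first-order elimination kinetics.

52.5 L

Dose = 10.7 × 102 = 1091 mg
Vd = Dose / C₀ = 1091 / 20.8 = 52.45 L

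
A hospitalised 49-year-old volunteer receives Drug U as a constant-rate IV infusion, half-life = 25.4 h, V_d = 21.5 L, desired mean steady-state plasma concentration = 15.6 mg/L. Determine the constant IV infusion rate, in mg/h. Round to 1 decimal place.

9.2 mg/h

k = ln2 / t½ = 0.693147 / 25.4 = 0.02729 h⁻¹
CL = k × Vd = 0.02729 × 21.5 = 0.5867 L/h
At steady state, infusion rate R₀ = Css × CL = 15.6 × 0.5867 = 9.153 mg/h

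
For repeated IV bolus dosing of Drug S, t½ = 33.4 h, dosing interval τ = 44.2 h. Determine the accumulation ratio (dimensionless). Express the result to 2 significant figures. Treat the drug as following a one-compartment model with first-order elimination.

1.7

k = ln2 / t½ = 0.693147 / 33.4 = 0.02075 h⁻¹
e^(−kτ) = e^(−0.02075 × 44.2) = 0.3997
Accumulation ratio R = 1 / (1 − e^(−kτ)) = 1 / (1 − 0.3997) = 1.666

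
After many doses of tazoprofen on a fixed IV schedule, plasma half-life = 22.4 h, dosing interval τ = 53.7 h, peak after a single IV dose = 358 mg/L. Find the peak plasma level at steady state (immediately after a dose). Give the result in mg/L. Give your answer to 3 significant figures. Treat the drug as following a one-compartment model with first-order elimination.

k = ln2 / t½ = 0.693147 / 22.4 = 0.03094 h⁻¹
e^(−kτ) = e^(−0.03094 × 53.7) = 0.1899
Accumulation ratio R = 1 / (1 − e^(−kτ)) = 1 / (1 − 0.1899) = 1.234
Steady-state peak = C₀ × R = 358 × 1.234 = 441.8 mg/L

442 mg/L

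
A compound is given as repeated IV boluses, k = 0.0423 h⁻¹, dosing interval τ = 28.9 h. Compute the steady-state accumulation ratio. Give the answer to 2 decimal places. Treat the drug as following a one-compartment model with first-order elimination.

e^(−kτ) = e^(−0.04230 × 28.9) = 0.2945
Accumulation ratio R = 1 / (1 − e^(−kτ)) = 1 / (1 − 0.2945) = 1.417

1.42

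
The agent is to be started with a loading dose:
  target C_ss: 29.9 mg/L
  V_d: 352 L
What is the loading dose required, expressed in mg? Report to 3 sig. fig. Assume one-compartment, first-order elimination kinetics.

LD = Css × Vd = 29.9 × 352 = 10520 mg

10500 mg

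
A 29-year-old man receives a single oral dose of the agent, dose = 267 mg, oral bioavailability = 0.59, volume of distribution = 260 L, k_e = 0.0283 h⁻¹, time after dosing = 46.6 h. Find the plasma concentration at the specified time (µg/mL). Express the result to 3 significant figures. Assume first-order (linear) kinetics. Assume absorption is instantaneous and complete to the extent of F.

0.162 µg/mL

Amount reaching circulation = F × Dose = 0.59 × 267.0 = 157.5 mg
C₀ = F·Dose / Vd = 157.5 / 260 = 0.6058 mg/L
C = C₀ · e^(−k·t) = 0.6058 × e^(−0.02830 × 46.6)
  = 0.6058 × 0.2675 = 0.1621 mg/L
(0.1621 mg/L = 0.1621 µg/mL)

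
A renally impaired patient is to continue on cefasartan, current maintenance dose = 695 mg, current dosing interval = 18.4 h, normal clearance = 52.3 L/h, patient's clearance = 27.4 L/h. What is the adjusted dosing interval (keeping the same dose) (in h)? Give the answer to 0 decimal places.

35 h

To keep the same average steady-state level, dosing rate must scale with clearance.
CL ratio = 27.4 / 52.3 = 0.5239
New interval (same dose) = 18.4 / 0.5239 = 35.12 h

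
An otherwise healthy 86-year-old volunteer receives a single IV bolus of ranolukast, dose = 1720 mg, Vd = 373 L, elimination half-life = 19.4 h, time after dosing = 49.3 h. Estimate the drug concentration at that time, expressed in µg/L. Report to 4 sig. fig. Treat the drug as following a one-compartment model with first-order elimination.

C₀ = Dose / Vd = 1720 / 373 = 4.611 mg/L
k = ln2 / t½ = 0.693147 / 19.4 = 0.03573 h⁻¹
C = C₀ · e^(−k·t) = 4.611 × e^(−0.03573 × 49.3)
  = 4.611 × 0.1718 = 0.7922 mg/L
Convert: 0.7922 mg/L × 1000 = 792.2 µg/L

792.2 µg/L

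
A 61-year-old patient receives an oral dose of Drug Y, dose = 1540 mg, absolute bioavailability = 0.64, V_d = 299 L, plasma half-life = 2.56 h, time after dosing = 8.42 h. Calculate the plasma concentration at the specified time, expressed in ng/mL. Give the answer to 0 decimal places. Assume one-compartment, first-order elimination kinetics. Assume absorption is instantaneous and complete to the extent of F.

337 ng/mL

Amount reaching circulation = F × Dose = 0.64 × 1540 = 985.6 mg
C₀ = F·Dose / Vd = 985.6 / 299 = 3.296 mg/L
k = ln2 / t½ = 0.693147 / 2.56 = 0.2708 h⁻¹
C = C₀ · e^(−k·t) = 3.296 × e^(−0.2708 × 8.42)
  = 3.296 × 0.1023 = 0.3372 mg/L
Convert: 0.3372 mg/L × 1000 = 337.2 ng/mL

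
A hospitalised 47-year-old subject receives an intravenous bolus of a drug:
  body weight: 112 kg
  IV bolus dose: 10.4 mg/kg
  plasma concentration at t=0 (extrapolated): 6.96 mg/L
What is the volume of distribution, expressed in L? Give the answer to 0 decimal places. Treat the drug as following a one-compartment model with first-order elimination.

Dose = 10.4 × 112 = 1165 mg
Vd = Dose / C₀ = 1165 / 6.96 = 167.4 L

167 L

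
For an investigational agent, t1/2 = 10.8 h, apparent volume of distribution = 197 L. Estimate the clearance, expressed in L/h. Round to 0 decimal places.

13 L/h

k = ln2 / t½ = 0.693147 / 10.8 = 0.06418 h⁻¹
CL = k × Vd = 0.06418 × 197 = 12.64 L/h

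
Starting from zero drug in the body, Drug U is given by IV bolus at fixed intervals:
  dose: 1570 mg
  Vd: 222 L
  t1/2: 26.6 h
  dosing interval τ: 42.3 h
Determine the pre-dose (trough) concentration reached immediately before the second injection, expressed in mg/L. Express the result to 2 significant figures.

2.3 mg/L

C₀ per dose = Dose / Vd = 1570 / 222 = 7.072 mg/L
k = ln2 / t½ = 0.693147 / 26.6 = 0.02606 h⁻¹
Fraction remaining after one interval: r = e^(−kτ) = e^(−0.02606 × 42.3) = 0.3321
Before dose 2, 1 dose has been given (aged 1τ).
C_trough = C₀ × r = 7.072 × 0.3321 = 2.349 mg/L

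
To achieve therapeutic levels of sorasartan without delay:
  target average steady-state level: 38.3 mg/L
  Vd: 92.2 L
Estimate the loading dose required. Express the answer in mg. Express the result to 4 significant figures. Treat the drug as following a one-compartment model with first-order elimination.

3531 mg

LD = Css × Vd = 38.3 × 92.2 = 3531 mg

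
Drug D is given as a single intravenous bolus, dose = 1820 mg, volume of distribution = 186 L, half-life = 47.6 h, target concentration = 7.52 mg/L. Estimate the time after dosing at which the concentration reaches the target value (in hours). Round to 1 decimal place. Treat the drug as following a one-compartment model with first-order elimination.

C₀ = Dose / Vd = 1820 / 186 = 9.785 mg/L
k = ln2 / t½ = 0.693147 / 47.6 = 0.01456 h⁻¹
t = ln(C₀ / C) / k = ln(9.785 / 7.52) / 0.01456
  = ln(1.301) / 0.01456 = 0.2631 / 0.01456 = 18.07 h

18.1 h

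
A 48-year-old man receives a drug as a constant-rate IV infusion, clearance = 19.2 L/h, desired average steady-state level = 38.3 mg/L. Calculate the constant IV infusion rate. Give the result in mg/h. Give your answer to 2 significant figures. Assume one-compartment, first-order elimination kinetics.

At steady state, infusion rate R₀ = Css × CL = 38.3 × 19.20 = 735.4 mg/h

740 mg/h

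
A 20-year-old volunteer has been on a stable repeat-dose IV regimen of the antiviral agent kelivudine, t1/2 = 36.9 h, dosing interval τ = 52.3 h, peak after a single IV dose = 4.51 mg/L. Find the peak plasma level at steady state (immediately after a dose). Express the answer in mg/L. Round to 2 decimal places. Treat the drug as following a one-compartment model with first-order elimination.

k = ln2 / t½ = 0.693147 / 36.9 = 0.01878 h⁻¹
e^(−kτ) = e^(−0.01878 × 52.3) = 0.3745
Accumulation ratio R = 1 / (1 − e^(−kτ)) = 1 / (1 − 0.3745) = 1.599
Steady-state peak = C₀ × R = 4.51 × 1.599 = 7.211 mg/L

7.21 mg/L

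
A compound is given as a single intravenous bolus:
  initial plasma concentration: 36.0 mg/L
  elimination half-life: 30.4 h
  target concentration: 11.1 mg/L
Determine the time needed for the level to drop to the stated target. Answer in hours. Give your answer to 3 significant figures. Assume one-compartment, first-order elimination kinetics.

51.6 h

k = ln2 / t½ = 0.693147 / 30.4 = 0.02280 h⁻¹
t = ln(C₀ / C) / k = ln(36.00 / 11.1) / 0.02280
  = ln(3.243) / 0.02280 = 1.176 / 0.02280 = 51.58 h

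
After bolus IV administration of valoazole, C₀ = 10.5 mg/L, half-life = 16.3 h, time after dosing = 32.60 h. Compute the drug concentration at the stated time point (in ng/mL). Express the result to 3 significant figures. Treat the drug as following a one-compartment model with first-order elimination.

k = ln2 / t½ = 0.693147 / 16.3 = 0.04252 h⁻¹
t / t½ = 32.60 / 16.3 = 2 half-lives
C = C₀ × (1/2)^2 = 10.50 × 0.2500 = 2.625 mg/L
Convert: 2.625 mg/L × 1000 = 2625 ng/mL

2630 ng/mL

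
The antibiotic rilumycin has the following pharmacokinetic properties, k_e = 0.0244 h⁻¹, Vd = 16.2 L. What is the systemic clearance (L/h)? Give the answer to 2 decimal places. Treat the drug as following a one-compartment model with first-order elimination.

0.40 L/h

CL = k × Vd = 0.0244 × 16.2 = 0.3953 L/h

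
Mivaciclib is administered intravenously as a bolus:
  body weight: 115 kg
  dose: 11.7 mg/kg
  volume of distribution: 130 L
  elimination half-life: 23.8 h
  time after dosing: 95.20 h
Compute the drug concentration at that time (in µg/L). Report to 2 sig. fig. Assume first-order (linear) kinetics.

650 µg/L

Total dose = 11.7 × 115 = 1346 mg
C₀ = Dose / Vd = 1346 / 130 = 10.35 mg/L
k = ln2 / t½ = 0.693147 / 23.8 = 0.02912 h⁻¹
t / t½ = 95.20 / 23.8 = 4 half-lives
C = C₀ × (1/2)^4 = 10.35 × 0.06250 = 0.6469 mg/L
Convert: 0.6469 mg/L × 1000 = 646.9 µg/L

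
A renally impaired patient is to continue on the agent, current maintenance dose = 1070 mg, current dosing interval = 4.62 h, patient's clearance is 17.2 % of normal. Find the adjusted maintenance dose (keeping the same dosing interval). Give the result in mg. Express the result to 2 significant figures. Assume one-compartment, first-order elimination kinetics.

To keep the same average steady-state level, dosing rate must scale with clearance.
CL ratio = 17.2 / 100 = 0.1720
New dose (same interval) = 1070 × 0.1720 = 184.0 mg

180 mg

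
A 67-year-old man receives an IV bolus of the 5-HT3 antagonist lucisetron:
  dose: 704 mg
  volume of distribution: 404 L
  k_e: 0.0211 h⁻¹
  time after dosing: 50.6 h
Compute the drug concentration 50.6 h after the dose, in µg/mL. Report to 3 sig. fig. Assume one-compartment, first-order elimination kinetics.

0.599 µg/mL

C₀ = Dose / Vd = 704.0 / 404 = 1.743 mg/L
C = C₀ · e^(−k·t) = 1.743 × e^(−0.02110 × 50.6)
  = 1.743 × 0.3438 = 0.5992 mg/L
(0.5992 mg/L = 0.5992 µg/mL)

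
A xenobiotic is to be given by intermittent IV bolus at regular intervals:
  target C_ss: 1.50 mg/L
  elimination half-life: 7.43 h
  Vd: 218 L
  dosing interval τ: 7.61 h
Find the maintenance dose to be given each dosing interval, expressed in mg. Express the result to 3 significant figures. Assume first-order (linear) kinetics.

232 mg

k = ln2 / t½ = 0.693147 / 7.43 = 0.09329 h⁻¹
CL = k × Vd = 0.09329 × 218 = 20.34 L/h
At steady state, Dose/τ = Css × CL.
Dose = Css × CL × τ = 1.50 × 20.34 × 7.61 = 232.2 mg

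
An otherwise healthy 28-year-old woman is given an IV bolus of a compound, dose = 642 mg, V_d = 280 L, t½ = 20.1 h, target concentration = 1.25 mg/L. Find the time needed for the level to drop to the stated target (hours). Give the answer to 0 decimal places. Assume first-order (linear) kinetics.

C₀ = Dose / Vd = 642.0 / 280 = 2.293 mg/L
k = ln2 / t½ = 0.693147 / 20.1 = 0.03448 h⁻¹
t = ln(C₀ / C) / k = ln(2.293 / 1.25) / 0.03448
  = ln(1.834) / 0.03448 = 0.6065 / 0.03448 = 17.59 h

18 h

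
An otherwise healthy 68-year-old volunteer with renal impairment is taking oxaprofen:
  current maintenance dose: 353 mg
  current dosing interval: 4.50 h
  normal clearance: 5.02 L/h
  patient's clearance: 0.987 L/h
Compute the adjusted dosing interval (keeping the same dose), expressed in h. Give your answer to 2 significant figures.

23 h

To keep the same average steady-state level, dosing rate must scale with clearance.
CL ratio = 0.987 / 5.02 = 0.1966
New interval (same dose) = 4.50 / 0.1966 = 22.89 h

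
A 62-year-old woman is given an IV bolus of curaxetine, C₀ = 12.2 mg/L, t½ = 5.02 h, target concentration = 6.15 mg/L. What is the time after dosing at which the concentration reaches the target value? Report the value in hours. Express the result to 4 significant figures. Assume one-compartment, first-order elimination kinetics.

4.961 h

k = ln2 / t½ = 0.693147 / 5.02 = 0.1381 h⁻¹
t = ln(C₀ / C) / k = ln(12.20 / 6.15) / 0.1381
  = ln(1.984) / 0.1381 = 0.6851 / 0.1381 = 4.961 h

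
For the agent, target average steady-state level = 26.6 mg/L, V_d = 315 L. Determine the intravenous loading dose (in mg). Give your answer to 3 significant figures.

LD = Css × Vd = 26.6 × 315 = 8379 mg

8380 mg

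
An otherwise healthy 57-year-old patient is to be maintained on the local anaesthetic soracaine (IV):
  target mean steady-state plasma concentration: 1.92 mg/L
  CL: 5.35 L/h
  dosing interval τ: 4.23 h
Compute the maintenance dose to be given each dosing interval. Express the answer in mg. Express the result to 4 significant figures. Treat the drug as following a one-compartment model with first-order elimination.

At steady state, Dose/τ = Css × CL.
Dose = Css × CL × τ = 1.92 × 5.350 × 4.23 = 43.45 mg

43.45 mg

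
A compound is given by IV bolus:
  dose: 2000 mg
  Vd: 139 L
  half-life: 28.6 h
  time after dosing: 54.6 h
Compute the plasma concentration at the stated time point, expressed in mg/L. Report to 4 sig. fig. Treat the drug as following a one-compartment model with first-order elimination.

C₀ = Dose / Vd = 2000 / 139 = 14.39 mg/L
k = ln2 / t½ = 0.693147 / 28.6 = 0.02424 h⁻¹
C = C₀ · e^(−k·t) = 14.39 × e^(−0.02424 × 54.6)
  = 14.39 × 0.2662 = 3.831 mg/L

3.831 mg/L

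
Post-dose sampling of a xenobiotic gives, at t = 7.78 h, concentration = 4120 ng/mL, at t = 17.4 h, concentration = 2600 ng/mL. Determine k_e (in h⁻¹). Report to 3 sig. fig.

k = ln(C₁/C₂) / (t₂ − t₁) = ln(4120/2600) / (17.4 − 7.78)
  = 0.4603 / 9.620 = 0.04785 h⁻¹

0.0479 h⁻¹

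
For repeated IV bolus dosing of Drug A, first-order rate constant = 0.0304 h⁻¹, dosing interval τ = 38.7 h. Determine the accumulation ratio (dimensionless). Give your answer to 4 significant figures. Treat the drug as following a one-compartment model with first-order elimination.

e^(−kτ) = e^(−0.03040 × 38.7) = 0.3084
Accumulation ratio R = 1 / (1 − e^(−kτ)) = 1 / (1 − 0.3084) = 1.446

1.446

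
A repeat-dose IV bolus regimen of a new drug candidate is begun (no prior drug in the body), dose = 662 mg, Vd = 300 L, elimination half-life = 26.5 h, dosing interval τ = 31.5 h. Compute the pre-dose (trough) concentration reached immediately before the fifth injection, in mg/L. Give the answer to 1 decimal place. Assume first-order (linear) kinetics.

1.7 mg/L

C₀ per dose = Dose / Vd = 662 / 300 = 2.207 mg/L
k = ln2 / t½ = 0.693147 / 26.5 = 0.02616 h⁻¹
Fraction remaining after one interval: r = e^(−kτ) = e^(−0.02616 × 31.5) = 0.4387
Before dose 5, 4 doses have been given (aged 1τ, 2τ, 3τ, 4τ).
C_trough = C₀ × (r + r² + … + r^4) = C₀ × r(1−r^4)/(1−r)
        = 2.207 × 0.4387 × (1 − 0.03704) / (1 − 0.4387) = 1.661 mg/L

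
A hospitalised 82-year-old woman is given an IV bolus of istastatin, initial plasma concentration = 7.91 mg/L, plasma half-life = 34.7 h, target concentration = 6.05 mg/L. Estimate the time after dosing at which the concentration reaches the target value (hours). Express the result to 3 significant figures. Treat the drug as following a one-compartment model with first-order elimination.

13.4 h

k = ln2 / t½ = 0.693147 / 34.7 = 0.01998 h⁻¹
t = ln(C₀ / C) / k = ln(7.910 / 6.05) / 0.01998
  = ln(1.307) / 0.01998 = 0.2677 / 0.01998 = 13.40 h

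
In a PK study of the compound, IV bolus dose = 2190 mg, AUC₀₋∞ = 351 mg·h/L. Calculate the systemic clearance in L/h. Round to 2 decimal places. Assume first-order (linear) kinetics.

6.24 L/h

CL = Dose / AUC = 2190 / 351 = 6.239 L/h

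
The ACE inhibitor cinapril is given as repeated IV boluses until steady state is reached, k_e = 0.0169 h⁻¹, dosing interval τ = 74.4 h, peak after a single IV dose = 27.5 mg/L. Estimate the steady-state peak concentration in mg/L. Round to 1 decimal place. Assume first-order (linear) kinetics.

38.4 mg/L

e^(−kτ) = e^(−0.01690 × 74.4) = 0.2844
Accumulation ratio R = 1 / (1 − e^(−kτ)) = 1 / (1 − 0.2844) = 1.397
Steady-state peak = C₀ × R = 27.5 × 1.397 = 38.42 mg/L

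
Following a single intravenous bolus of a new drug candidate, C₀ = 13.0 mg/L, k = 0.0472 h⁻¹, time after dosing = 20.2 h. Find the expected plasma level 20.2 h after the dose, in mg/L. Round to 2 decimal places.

C = C₀ · e^(−k·t) = 13.00 × e^(−0.04720 × 20.2)
  = 13.00 × 0.3854 = 5.010 mg/L

5.01 mg/L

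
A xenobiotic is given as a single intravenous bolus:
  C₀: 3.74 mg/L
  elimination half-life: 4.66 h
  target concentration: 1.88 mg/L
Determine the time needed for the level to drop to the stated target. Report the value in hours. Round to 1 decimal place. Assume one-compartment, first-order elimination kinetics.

4.6 h

k = ln2 / t½ = 0.693147 / 4.66 = 0.1487 h⁻¹
t = ln(C₀ / C) / k = ln(3.740 / 1.88) / 0.1487
  = ln(1.989) / 0.1487 = 0.6876 / 0.1487 = 4.624 h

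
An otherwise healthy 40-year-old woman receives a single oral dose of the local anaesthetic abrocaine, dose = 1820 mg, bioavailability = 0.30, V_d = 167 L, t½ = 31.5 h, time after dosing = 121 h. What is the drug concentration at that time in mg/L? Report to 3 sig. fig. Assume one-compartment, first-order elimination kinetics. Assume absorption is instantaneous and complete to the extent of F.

Amount reaching circulation = F × Dose = 0.30 × 1820 = 546.0 mg
C₀ = F·Dose / Vd = 546.0 / 167 = 3.269 mg/L
k = ln2 / t½ = 0.693147 / 31.5 = 0.02200 h⁻¹
C = C₀ · e^(−k·t) = 3.269 × e^(−0.02200 × 121)
  = 3.269 × 0.06981 = 0.2282 mg/L

0.228 mg/L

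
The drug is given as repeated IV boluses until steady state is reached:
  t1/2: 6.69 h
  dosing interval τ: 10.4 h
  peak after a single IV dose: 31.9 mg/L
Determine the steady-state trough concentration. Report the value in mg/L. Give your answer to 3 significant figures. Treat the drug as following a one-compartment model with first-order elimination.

k = ln2 / t½ = 0.693147 / 6.69 = 0.1036 h⁻¹
e^(−kτ) = e^(−0.1036 × 10.4) = 0.3405
Accumulation ratio R = 1 / (1 − e^(−kτ)) = 1 / (1 − 0.3405) = 1.516
Steady-state trough = C₀ × R × e^(−kτ) = 31.9 × 1.516 × 0.3405 = 16.47 mg/L

16.5 mg/L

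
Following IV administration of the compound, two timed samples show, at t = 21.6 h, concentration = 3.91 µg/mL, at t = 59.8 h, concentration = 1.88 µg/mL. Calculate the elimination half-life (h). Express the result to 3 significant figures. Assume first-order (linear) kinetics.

k = ln(C₁/C₂) / (t₂ − t₁) = ln(3.91/1.88) / (59.8 − 21.6)
  = 0.7323 / 38.20 = 0.01917 h⁻¹
t½ = ln2 / k = 0.693147 / 0.01917 = 36.16 h

36.2 h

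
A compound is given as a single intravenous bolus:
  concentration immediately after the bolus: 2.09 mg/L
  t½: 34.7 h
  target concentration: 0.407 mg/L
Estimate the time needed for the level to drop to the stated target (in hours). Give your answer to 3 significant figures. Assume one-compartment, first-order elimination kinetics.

k = ln2 / t½ = 0.693147 / 34.7 = 0.01998 h⁻¹
t = ln(C₀ / C) / k = ln(2.090 / 0.407) / 0.01998
  = ln(5.135) / 0.01998 = 1.636 / 0.01998 = 81.88 h

81.9 h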